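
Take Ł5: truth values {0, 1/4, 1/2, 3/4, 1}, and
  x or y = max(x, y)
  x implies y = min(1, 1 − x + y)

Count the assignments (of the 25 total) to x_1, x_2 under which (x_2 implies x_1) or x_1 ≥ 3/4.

19

value 1: 15 assignments (counts)
value 3/4: 4 assignments (counts)
value 1/2: 3 assignments
value 1/4: 2 assignments
value 0: 1 assignment
So 19 of the 25 assignments meet the threshold.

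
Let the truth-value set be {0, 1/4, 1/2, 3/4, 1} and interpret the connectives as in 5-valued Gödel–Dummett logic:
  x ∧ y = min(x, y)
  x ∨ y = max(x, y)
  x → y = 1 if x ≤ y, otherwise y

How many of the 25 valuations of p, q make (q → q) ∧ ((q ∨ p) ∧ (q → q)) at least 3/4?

value 1: 9 assignments (counts)
value 3/4: 7 assignments (counts)
value 1/2: 5 assignments
value 1/4: 3 assignments
value 0: 1 assignment
So 16 of the 25 assignments meet the threshold.

16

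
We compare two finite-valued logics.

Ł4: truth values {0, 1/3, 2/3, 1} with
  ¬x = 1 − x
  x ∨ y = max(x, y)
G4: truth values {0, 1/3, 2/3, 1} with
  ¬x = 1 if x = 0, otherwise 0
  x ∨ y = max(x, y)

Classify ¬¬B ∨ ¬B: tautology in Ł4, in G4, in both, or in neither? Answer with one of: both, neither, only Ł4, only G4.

only G4

In Ł4: at B = 1/3 the value is 2/3 — not a tautology.
In G4: every assignment gives 1 — tautology.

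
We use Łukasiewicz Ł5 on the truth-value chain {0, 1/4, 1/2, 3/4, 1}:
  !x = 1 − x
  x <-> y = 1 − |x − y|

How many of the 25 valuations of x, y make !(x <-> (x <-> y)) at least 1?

2

value 1: 2 assignments (counts)
value 3/4: 3 assignments
value 1/2: 6 assignments
value 1/4: 7 assignments
value 0: 7 assignments
So 2 of the 25 assignments meet the threshold.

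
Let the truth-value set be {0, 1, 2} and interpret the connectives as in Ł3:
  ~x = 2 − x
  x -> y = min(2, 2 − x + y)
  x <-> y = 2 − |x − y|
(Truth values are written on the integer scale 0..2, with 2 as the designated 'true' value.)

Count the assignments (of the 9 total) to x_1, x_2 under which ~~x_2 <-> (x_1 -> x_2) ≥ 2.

5

x_1 = 0, x_2 = 0 ↦ 0  <
x_1 = 0, x_2 = 1 ↦ 1  <
x_1 = 0, x_2 = 2 ↦ 2  ≥
x_1 = 1, x_2 = 0 ↦ 1  <
x_1 = 1, x_2 = 1 ↦ 1  <
x_1 = 1, x_2 = 2 ↦ 2  ≥
x_1 = 2, x_2 = 0 ↦ 2  ≥
x_1 = 2, x_2 = 1 ↦ 2  ≥
x_1 = 2, x_2 = 2 ↦ 2  ≥
So 5 of the 9 assignments meet the threshold.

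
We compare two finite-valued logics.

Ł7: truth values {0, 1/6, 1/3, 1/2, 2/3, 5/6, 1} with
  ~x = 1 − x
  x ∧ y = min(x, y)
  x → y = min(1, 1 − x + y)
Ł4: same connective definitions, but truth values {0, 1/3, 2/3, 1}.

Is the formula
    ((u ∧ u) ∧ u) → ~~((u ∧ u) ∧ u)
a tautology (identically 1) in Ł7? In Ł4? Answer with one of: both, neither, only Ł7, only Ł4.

both

In Ł7: every assignment gives 1 — tautology.
In Ł4: every assignment gives 1 — tautology.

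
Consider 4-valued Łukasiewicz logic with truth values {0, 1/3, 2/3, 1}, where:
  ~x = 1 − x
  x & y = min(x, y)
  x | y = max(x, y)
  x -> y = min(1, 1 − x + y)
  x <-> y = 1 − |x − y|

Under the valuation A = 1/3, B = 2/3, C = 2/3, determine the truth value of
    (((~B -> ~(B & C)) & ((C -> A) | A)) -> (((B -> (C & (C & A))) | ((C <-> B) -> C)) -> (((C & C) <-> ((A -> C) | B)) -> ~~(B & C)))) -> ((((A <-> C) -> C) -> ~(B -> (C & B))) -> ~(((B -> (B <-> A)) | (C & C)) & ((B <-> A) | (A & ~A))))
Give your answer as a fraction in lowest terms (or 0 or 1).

~B = ~2/3 = 1/3
B & C = 2/3 & 2/3 = 2/3
~(B & C) = ~2/3 = 1/3
~B -> ~(B & C) = 1/3 -> 1/3 = 1
C -> A = 2/3 -> 1/3 = 2/3
(C -> A) | A = 2/3 | 1/3 = 2/3
(~B -> ~(B & C)) & ((C -> A) | A) = 1 & 2/3 = 2/3
C & A = 2/3 & 1/3 = 1/3
C & (C & A) = 2/3 & 1/3 = 1/3
B -> (C & (C & A)) = 2/3 -> 1/3 = 2/3
C <-> B = 2/3 <-> 2/3 = 1
(C <-> B) -> C = 1 -> 2/3 = 2/3
(B -> (C & (C & A))) | ((C <-> B) -> C) = 2/3 | 2/3 = 2/3
C & C = 2/3 & 2/3 = 2/3
A -> C = 1/3 -> 2/3 = 1
(A -> C) | B = 1 | 2/3 = 1
(C & C) <-> ((A -> C) | B) = 2/3 <-> 1 = 2/3
B & C = 2/3 & 2/3 = 2/3
~(B & C) = ~2/3 = 1/3
~~(B & C) = ~1/3 = 2/3
((C & C) <-> ((A -> C) | B)) -> ~~(B & C) = 2/3 -> 2/3 = 1
((B -> (C & (C & A))) | ((C <-> B) -> C)) -> (((C & C) <-> ((A -> C) | B)) -> ~~(B & C)) = 2/3 -> 1 = 1
((~B -> ~(B & C)) & ((C -> A) | A)) -> (((B -> (C & (C & A))) | ((C <-> B) -> C)) -> (((C & C) <-> ((A -> C) | B)) -> ~~(B & C))) = 2/3 -> 1 = 1
A <-> C = 1/3 <-> 2/3 = 2/3
(A <-> C) -> C = 2/3 -> 2/3 = 1
C & B = 2/3 & 2/3 = 2/3
B -> (C & B) = 2/3 -> 2/3 = 1
~(B -> (C & B)) = ~1 = 0
((A <-> C) -> C) -> ~(B -> (C & B)) = 1 -> 0 = 0
B <-> A = 2/3 <-> 1/3 = 2/3
B -> (B <-> A) = 2/3 -> 2/3 = 1
C & C = 2/3 & 2/3 = 2/3
(B -> (B <-> A)) | (C & C) = 1 | 2/3 = 1
B <-> A = 2/3 <-> 1/3 = 2/3
~A = ~1/3 = 2/3
A & ~A = 1/3 & 2/3 = 1/3
(B <-> A) | (A & ~A) = 2/3 | 1/3 = 2/3
((B -> (B <-> A)) | (C & C)) & ((B <-> A) | (A & ~A)) = 1 & 2/3 = 2/3
~(((B -> (B <-> A)) | (C & C)) & ((B <-> A) | (A & ~A))) = ~2/3 = 1/3
(((A <-> C) -> C) -> ~(B -> (C & B))) -> ~(((B -> (B <-> A)) | (C & C)) & ((B <-> A) | (A & ~A))) = 0 -> 1/3 = 1
(((~B -> ~(B & C)) & ((C -> A) | A)) -> (((B -> (C & (C & A))) | ((C <-> B) -> C)) -> (((C & C) <-> ((A -> C) | B)) -> ~~(B & C)))) -> ((((A <-> C) -> C) -> ~(B -> (C & B))) -> ~(((B -> (B <-> A)) | (C & C)) & ((B <-> A) | (A & ~A)))) = 1 -> 1 = 1

1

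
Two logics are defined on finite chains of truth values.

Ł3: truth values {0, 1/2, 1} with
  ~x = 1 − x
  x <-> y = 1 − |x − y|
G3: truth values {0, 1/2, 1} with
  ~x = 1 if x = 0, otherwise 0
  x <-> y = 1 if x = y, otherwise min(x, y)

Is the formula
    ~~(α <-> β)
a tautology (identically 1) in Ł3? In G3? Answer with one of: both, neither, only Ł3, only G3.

neither

In Ł3: at α = 0, β = 1/2 the value is 1/2 — not a tautology.
In G3: at α = 0, β = 1/2 the value is 0 — not a tautology.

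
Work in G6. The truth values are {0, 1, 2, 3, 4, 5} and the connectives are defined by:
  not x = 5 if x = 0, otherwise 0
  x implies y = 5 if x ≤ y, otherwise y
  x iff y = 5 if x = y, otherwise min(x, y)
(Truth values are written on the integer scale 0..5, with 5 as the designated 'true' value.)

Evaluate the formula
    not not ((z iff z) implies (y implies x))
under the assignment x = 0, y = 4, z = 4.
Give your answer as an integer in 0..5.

0

z iff z = 4 iff 4 = 5
y implies x = 4 implies 0 = 0
(z iff z) implies (y implies x) = 5 implies 0 = 0
not ((z iff z) implies (y implies x)) = not 0 = 5
not not ((z iff z) implies (y implies x)) = not 5 = 0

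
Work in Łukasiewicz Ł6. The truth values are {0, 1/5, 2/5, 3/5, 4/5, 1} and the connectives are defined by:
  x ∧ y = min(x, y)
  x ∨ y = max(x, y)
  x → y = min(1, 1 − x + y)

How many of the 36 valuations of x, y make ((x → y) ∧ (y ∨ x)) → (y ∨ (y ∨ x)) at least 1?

36

value 1: 36 assignments (counts)
So 36 of the 36 assignments meet the threshold.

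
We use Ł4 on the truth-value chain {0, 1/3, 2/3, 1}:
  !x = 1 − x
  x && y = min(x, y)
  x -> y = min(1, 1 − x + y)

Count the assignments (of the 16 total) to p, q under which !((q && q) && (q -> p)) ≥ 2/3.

p = 0, q = 0 ↦ 1  ≥
p = 0, q = 1/3 ↦ 2/3  ≥
p = 0, q = 2/3 ↦ 2/3  ≥
p = 0, q = 1 ↦ 1  ≥
p = 1/3, q = 0 ↦ 1  ≥
p = 1/3, q = 1/3 ↦ 2/3  ≥
p = 1/3, q = 2/3 ↦ 1/3  <
p = 1/3, q = 1 ↦ 2/3  ≥
p = 2/3, q = 0 ↦ 1  ≥
p = 2/3, q = 1/3 ↦ 2/3  ≥
p = 2/3, q = 2/3 ↦ 1/3  <
p = 2/3, q = 1 ↦ 1/3  <
p = 1, q = 0 ↦ 1  ≥
p = 1, q = 1/3 ↦ 2/3  ≥
p = 1, q = 2/3 ↦ 1/3  <
p = 1, q = 1 ↦ 0  <
So 11 of the 16 assignments meet the threshold.

11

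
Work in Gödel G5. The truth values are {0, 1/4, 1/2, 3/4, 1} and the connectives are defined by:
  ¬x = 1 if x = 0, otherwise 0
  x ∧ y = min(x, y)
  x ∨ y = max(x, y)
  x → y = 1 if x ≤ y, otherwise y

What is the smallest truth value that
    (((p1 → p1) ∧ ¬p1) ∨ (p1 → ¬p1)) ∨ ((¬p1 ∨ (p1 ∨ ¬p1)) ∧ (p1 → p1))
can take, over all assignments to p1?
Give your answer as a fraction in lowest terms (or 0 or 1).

1/4

Take p1 = 1/4:
p1 → p1 = 1/4 → 1/4 = 1
¬p1 = ¬1/4 = 0
(p1 → p1) ∧ ¬p1 = 1 ∧ 0 = 0
¬p1 = ¬1/4 = 0
p1 → ¬p1 = 1/4 → 0 = 0
((p1 → p1) ∧ ¬p1) ∨ (p1 → ¬p1) = 0 ∨ 0 = 0
¬p1 = ¬1/4 = 0
¬p1 = ¬1/4 = 0
p1 ∨ ¬p1 = 1/4 ∨ 0 = 1/4
¬p1 ∨ (p1 ∨ ¬p1) = 0 ∨ 1/4 = 1/4
p1 → p1 = 1/4 → 1/4 = 1
(¬p1 ∨ (p1 ∨ ¬p1)) ∧ (p1 → p1) = 1/4 ∧ 1 = 1/4
(((p1 → p1) ∧ ¬p1) ∨ (p1 → ¬p1)) ∨ ((¬p1 ∨ (p1 ∨ ¬p1)) ∧ (p1 → p1)) = 0 ∨ 1/4 = 1/4
No assignment yields a value below 1/4, so this is the minimum.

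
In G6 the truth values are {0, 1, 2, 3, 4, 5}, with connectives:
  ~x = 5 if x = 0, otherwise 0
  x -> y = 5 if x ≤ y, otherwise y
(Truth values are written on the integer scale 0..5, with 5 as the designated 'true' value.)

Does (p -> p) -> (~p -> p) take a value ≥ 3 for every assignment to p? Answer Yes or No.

Counterexample: take p = 0.
p -> p = 0 -> 0 = 5
~p = ~0 = 5
~p -> p = 5 -> 0 = 0
(p -> p) -> (~p -> p) = 5 -> 0 = 0
This gives 0, which is below 3.

No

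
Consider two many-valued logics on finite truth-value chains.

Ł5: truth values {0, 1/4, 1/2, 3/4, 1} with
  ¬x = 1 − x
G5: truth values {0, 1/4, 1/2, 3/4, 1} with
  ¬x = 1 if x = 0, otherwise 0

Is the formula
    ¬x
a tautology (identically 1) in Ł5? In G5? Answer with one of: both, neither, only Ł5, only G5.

In Ł5: at x = 1/4 the value is 3/4 — not a tautology.
In G5: at x = 1/4 the value is 0 — not a tautology.

neither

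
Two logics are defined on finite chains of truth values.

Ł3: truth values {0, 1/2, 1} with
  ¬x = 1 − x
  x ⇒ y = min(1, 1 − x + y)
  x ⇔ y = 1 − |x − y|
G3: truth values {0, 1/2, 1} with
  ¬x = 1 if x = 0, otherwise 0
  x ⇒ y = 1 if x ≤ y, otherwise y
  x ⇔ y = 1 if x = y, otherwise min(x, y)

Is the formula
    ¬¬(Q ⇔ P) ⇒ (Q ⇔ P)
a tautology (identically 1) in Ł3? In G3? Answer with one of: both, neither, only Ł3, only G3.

In Ł3: every assignment gives 1 — tautology.
In G3: at P = 1/2, Q = 1 the value is 1/2 — not a tautology.

only Ł3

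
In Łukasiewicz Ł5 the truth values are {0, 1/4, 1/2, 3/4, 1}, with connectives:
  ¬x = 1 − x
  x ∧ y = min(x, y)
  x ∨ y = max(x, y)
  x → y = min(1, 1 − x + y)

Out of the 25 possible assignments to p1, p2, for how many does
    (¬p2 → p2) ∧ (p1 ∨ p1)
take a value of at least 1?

value 1: 3 assignments (counts)
value 3/4: 3 assignments
value 1/2: 6 assignments
value 1/4: 4 assignments
value 0: 9 assignments
So 3 of the 25 assignments meet the threshold.

3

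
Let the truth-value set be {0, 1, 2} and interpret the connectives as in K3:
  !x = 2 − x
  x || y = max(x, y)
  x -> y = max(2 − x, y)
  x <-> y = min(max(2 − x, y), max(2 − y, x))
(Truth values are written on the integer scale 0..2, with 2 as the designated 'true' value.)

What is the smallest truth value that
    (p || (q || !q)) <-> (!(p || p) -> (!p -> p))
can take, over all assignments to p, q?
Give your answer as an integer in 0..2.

0

Take p = 0, q = 0:
!q = !0 = 2
q || !q = 0 || 2 = 2
p || (q || !q) = 0 || 2 = 2
p || p = 0 || 0 = 0
!(p || p) = !0 = 2
!p = !0 = 2
!p -> p = 2 -> 0 = 0
!(p || p) -> (!p -> p) = 2 -> 0 = 0
(p || (q || !q)) <-> (!(p || p) -> (!p -> p)) = 2 <-> 0 = 0
No assignment yields a value below 0, so this is the minimum.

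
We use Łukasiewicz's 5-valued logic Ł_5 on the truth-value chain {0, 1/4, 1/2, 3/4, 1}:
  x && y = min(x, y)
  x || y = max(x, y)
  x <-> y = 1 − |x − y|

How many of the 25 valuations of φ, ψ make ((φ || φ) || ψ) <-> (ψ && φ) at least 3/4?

13

value 1: 5 assignments (counts)
value 3/4: 8 assignments (counts)
value 1/2: 6 assignments
value 1/4: 4 assignments
value 0: 2 assignments
So 13 of the 25 assignments meet the threshold.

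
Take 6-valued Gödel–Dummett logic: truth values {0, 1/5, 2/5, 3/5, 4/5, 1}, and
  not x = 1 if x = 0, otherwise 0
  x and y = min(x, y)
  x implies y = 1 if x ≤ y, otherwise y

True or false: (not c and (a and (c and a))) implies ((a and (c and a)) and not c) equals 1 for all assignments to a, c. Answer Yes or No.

At a = 1, c = 4/5, for instance:
not c = not 4/5 = 0
c and a = 4/5 and 1 = 4/5
a and (c and a) = 1 and 4/5 = 4/5
not c and (a and (c and a)) = 0 and 4/5 = 0
(a and (c and a)) and not c = 4/5 and 0 = 0
(not c and (a and (c and a))) implies ((a and (c and a)) and not c) = 0 implies 0 = 1
and checking the remaining 35 assignments likewise gives ≥ 1 in every case.

Yes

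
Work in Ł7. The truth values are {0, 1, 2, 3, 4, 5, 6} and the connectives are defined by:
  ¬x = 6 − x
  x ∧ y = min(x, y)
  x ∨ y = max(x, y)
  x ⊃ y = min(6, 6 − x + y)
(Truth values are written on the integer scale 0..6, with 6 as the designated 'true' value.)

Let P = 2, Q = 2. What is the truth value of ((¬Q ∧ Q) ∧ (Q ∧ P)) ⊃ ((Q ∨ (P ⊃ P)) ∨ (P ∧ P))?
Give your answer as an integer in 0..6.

6

¬Q = ¬2 = 4
¬Q ∧ Q = 4 ∧ 2 = 2
Q ∧ P = 2 ∧ 2 = 2
(¬Q ∧ Q) ∧ (Q ∧ P) = 2 ∧ 2 = 2
P ⊃ P = 2 ⊃ 2 = 6
Q ∨ (P ⊃ P) = 2 ∨ 6 = 6
P ∧ P = 2 ∧ 2 = 2
(Q ∨ (P ⊃ P)) ∨ (P ∧ P) = 6 ∨ 2 = 6
((¬Q ∧ Q) ∧ (Q ∧ P)) ⊃ ((Q ∨ (P ⊃ P)) ∨ (P ∧ P)) = 2 ⊃ 6 = 6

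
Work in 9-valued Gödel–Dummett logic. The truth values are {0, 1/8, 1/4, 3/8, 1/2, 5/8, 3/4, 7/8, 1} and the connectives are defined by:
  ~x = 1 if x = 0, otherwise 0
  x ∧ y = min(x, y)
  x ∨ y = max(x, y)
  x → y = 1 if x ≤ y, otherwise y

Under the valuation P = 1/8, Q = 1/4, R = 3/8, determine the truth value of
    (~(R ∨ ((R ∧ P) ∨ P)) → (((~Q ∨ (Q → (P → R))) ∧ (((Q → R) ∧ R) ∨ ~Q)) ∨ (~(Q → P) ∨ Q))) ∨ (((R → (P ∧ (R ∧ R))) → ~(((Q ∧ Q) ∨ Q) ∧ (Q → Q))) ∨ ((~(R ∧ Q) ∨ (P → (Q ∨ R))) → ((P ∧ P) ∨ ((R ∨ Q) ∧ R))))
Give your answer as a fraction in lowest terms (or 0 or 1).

R ∧ P = 3/8 ∧ 1/8 = 1/8
(R ∧ P) ∨ P = 1/8 ∨ 1/8 = 1/8
R ∨ ((R ∧ P) ∨ P) = 3/8 ∨ 1/8 = 3/8
~(R ∨ ((R ∧ P) ∨ P)) = ~3/8 = 0
~Q = ~1/4 = 0
P → R = 1/8 → 3/8 = 1
Q → (P → R) = 1/4 → 1 = 1
~Q ∨ (Q → (P → R)) = 0 ∨ 1 = 1
Q → R = 1/4 → 3/8 = 1
(Q → R) ∧ R = 1 ∧ 3/8 = 3/8
~Q = ~1/4 = 0
((Q → R) ∧ R) ∨ ~Q = 3/8 ∨ 0 = 3/8
(~Q ∨ (Q → (P → R))) ∧ (((Q → R) ∧ R) ∨ ~Q) = 1 ∧ 3/8 = 3/8
Q → P = 1/4 → 1/8 = 1/8
~(Q → P) = ~1/8 = 0
~(Q → P) ∨ Q = 0 ∨ 1/4 = 1/4
((~Q ∨ (Q → (P → R))) ∧ (((Q → R) ∧ R) ∨ ~Q)) ∨ (~(Q → P) ∨ Q) = 3/8 ∨ 1/4 = 3/8
~(R ∨ ((R ∧ P) ∨ P)) → (((~Q ∨ (Q → (P → R))) ∧ (((Q → R) ∧ R) ∨ ~Q)) ∨ (~(Q → P) ∨ Q)) = 0 → 3/8 = 1
R ∧ R = 3/8 ∧ 3/8 = 3/8
P ∧ (R ∧ R) = 1/8 ∧ 3/8 = 1/8
R → (P ∧ (R ∧ R)) = 3/8 → 1/8 = 1/8
Q ∧ Q = 1/4 ∧ 1/4 = 1/4
(Q ∧ Q) ∨ Q = 1/4 ∨ 1/4 = 1/4
Q → Q = 1/4 → 1/4 = 1
((Q ∧ Q) ∨ Q) ∧ (Q → Q) = 1/4 ∧ 1 = 1/4
~(((Q ∧ Q) ∨ Q) ∧ (Q → Q)) = ~1/4 = 0
(R → (P ∧ (R ∧ R))) → ~(((Q ∧ Q) ∨ Q) ∧ (Q → Q)) = 1/8 → 0 = 0
R ∧ Q = 3/8 ∧ 1/4 = 1/4
~(R ∧ Q) = ~1/4 = 0
Q ∨ R = 1/4 ∨ 3/8 = 3/8
P → (Q ∨ R) = 1/8 → 3/8 = 1
~(R ∧ Q) ∨ (P → (Q ∨ R)) = 0 ∨ 1 = 1
P ∧ P = 1/8 ∧ 1/8 = 1/8
R ∨ Q = 3/8 ∨ 1/4 = 3/8
(R ∨ Q) ∧ R = 3/8 ∧ 3/8 = 3/8
(P ∧ P) ∨ ((R ∨ Q) ∧ R) = 1/8 ∨ 3/8 = 3/8
(~(R ∧ Q) ∨ (P → (Q ∨ R))) → ((P ∧ P) ∨ ((R ∨ Q) ∧ R)) = 1 → 3/8 = 3/8
((R → (P ∧ (R ∧ R))) → ~(((Q ∧ Q) ∨ Q) ∧ (Q → Q))) ∨ ((~(R ∧ Q) ∨ (P → (Q ∨ R))) → ((P ∧ P) ∨ ((R ∨ Q) ∧ R))) = 0 ∨ 3/8 = 3/8
(~(R ∨ ((R ∧ P) ∨ P)) → (((~Q ∨ (Q → (P → R))) ∧ (((Q → R) ∧ R) ∨ ~Q)) ∨ (~(Q → P) ∨ Q))) ∨ (((R → (P ∧ (R ∧ R))) → ~(((Q ∧ Q) ∨ Q) ∧ (Q → Q))) ∨ ((~(R ∧ Q) ∨ (P → (Q ∨ R))) → ((P ∧ P) ∨ ((R ∨ Q) ∧ R)))) = 1 ∨ 3/8 = 1

1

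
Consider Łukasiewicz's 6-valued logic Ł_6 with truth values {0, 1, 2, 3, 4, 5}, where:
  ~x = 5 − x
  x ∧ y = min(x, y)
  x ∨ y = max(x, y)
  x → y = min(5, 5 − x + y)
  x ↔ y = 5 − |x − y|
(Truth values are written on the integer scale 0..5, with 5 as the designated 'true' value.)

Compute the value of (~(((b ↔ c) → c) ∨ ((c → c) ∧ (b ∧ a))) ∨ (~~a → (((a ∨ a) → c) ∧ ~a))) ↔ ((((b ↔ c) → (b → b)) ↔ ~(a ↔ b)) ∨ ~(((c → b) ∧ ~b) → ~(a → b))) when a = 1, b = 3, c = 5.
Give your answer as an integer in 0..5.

b ↔ c = 3 ↔ 5 = 3
(b ↔ c) → c = 3 → 5 = 5
c → c = 5 → 5 = 5
b ∧ a = 3 ∧ 1 = 1
(c → c) ∧ (b ∧ a) = 5 ∧ 1 = 1
((b ↔ c) → c) ∨ ((c → c) ∧ (b ∧ a)) = 5 ∨ 1 = 5
~(((b ↔ c) → c) ∨ ((c → c) ∧ (b ∧ a))) = ~5 = 0
~a = ~1 = 4
~~a = ~4 = 1
a ∨ a = 1 ∨ 1 = 1
(a ∨ a) → c = 1 → 5 = 5
~a = ~1 = 4
((a ∨ a) → c) ∧ ~a = 5 ∧ 4 = 4
~~a → (((a ∨ a) → c) ∧ ~a) = 1 → 4 = 5
~(((b ↔ c) → c) ∨ ((c → c) ∧ (b ∧ a))) ∨ (~~a → (((a ∨ a) → c) ∧ ~a)) = 0 ∨ 5 = 5
b ↔ c = 3 ↔ 5 = 3
b → b = 3 → 3 = 5
(b ↔ c) → (b → b) = 3 → 5 = 5
a ↔ b = 1 ↔ 3 = 3
~(a ↔ b) = ~3 = 2
((b ↔ c) → (b → b)) ↔ ~(a ↔ b) = 5 ↔ 2 = 2
c → b = 5 → 3 = 3
~b = ~3 = 2
(c → b) ∧ ~b = 3 ∧ 2 = 2
a → b = 1 → 3 = 5
~(a → b) = ~5 = 0
((c → b) ∧ ~b) → ~(a → b) = 2 → 0 = 3
~(((c → b) ∧ ~b) → ~(a → b)) = ~3 = 2
(((b ↔ c) → (b → b)) ↔ ~(a ↔ b)) ∨ ~(((c → b) ∧ ~b) → ~(a → b)) = 2 ∨ 2 = 2
(~(((b ↔ c) → c) ∨ ((c → c) ∧ (b ∧ a))) ∨ (~~a → (((a ∨ a) → c) ∧ ~a))) ↔ ((((b ↔ c) → (b → b)) ↔ ~(a ↔ b)) ∨ ~(((c → b) ∧ ~b) → ~(a → b))) = 5 ↔ 2 = 2

2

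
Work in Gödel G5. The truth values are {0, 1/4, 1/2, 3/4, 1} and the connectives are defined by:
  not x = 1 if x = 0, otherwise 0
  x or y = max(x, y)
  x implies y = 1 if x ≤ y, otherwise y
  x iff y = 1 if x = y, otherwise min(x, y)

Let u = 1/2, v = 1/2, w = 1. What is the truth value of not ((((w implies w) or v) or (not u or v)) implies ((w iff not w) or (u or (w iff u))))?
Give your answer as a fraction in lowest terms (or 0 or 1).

w implies w = 1 implies 1 = 1
(w implies w) or v = 1 or 1/2 = 1
not u = not 1/2 = 0
not u or v = 0 or 1/2 = 1/2
((w implies w) or v) or (not u or v) = 1 or 1/2 = 1
not w = not 1 = 0
w iff not w = 1 iff 0 = 0
w iff u = 1 iff 1/2 = 1/2
u or (w iff u) = 1/2 or 1/2 = 1/2
(w iff not w) or (u or (w iff u)) = 0 or 1/2 = 1/2
(((w implies w) or v) or (not u or v)) implies ((w iff not w) or (u or (w iff u))) = 1 implies 1/2 = 1/2
not ((((w implies w) or v) or (not u or v)) implies ((w iff not w) or (u or (w iff u)))) = not 1/2 = 0

0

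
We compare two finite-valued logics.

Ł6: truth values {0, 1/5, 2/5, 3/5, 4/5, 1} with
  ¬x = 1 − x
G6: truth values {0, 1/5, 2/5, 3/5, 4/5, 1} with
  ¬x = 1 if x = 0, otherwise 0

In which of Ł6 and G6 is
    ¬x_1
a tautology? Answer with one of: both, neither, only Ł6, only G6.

neither

In Ł6: at x_1 = 1/5 the value is 4/5 — not a tautology.
In G6: at x_1 = 1/5 the value is 0 — not a tautology.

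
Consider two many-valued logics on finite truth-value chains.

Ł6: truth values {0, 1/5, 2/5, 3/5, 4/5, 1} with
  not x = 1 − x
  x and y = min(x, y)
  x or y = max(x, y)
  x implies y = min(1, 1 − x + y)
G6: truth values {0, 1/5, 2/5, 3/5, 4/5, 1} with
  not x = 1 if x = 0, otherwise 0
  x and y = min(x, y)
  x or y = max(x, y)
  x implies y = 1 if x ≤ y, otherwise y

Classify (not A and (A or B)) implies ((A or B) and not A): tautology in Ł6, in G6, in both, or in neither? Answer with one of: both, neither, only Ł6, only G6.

both

In Ł6: every assignment gives 1 — tautology.
In G6: every assignment gives 1 — tautology.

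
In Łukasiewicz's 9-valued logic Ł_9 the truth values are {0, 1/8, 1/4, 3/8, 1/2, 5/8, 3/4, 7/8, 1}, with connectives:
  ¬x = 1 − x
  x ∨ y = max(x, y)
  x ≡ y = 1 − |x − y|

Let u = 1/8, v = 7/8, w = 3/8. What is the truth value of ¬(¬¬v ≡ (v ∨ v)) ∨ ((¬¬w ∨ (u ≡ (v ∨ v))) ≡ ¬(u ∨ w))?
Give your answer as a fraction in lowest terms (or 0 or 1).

¬v = ¬7/8 = 1/8
¬¬v = ¬1/8 = 7/8
v ∨ v = 7/8 ∨ 7/8 = 7/8
¬¬v ≡ (v ∨ v) = 7/8 ≡ 7/8 = 1
¬(¬¬v ≡ (v ∨ v)) = ¬1 = 0
¬w = ¬3/8 = 5/8
¬¬w = ¬5/8 = 3/8
v ∨ v = 7/8 ∨ 7/8 = 7/8
u ≡ (v ∨ v) = 1/8 ≡ 7/8 = 1/4
¬¬w ∨ (u ≡ (v ∨ v)) = 3/8 ∨ 1/4 = 3/8
u ∨ w = 1/8 ∨ 3/8 = 3/8
¬(u ∨ w) = ¬3/8 = 5/8
(¬¬w ∨ (u ≡ (v ∨ v))) ≡ ¬(u ∨ w) = 3/8 ≡ 5/8 = 3/4
¬(¬¬v ≡ (v ∨ v)) ∨ ((¬¬w ∨ (u ≡ (v ∨ v))) ≡ ¬(u ∨ w)) = 0 ∨ 3/4 = 3/4

3/4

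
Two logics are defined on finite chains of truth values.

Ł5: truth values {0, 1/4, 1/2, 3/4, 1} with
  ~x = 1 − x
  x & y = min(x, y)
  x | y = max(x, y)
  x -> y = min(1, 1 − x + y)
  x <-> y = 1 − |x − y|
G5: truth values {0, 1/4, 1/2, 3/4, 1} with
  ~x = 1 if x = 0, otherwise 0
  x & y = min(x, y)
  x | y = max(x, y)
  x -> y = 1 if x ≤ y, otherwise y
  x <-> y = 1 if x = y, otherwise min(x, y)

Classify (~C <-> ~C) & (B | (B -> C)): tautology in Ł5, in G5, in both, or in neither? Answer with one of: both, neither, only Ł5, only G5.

neither

In Ł5: at B = 1/4, C = 0 the value is 3/4 — not a tautology.
In G5: at B = 1/4, C = 0 the value is 1/4 — not a tautology.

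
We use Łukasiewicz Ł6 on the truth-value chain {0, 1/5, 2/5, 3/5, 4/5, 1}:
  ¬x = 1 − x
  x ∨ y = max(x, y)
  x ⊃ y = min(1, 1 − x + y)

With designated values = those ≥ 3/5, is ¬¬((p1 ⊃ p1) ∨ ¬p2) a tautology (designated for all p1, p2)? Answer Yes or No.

Yes

At p1 = 4/5, p2 = 2/5, for instance:
p1 ⊃ p1 = 4/5 ⊃ 4/5 = 1
¬p2 = ¬2/5 = 3/5
(p1 ⊃ p1) ∨ ¬p2 = 1 ∨ 3/5 = 1
¬((p1 ⊃ p1) ∨ ¬p2) = ¬1 = 0
¬¬((p1 ⊃ p1) ∨ ¬p2) = ¬0 = 1
and checking the remaining 35 assignments likewise gives ≥ 3/5 in every case.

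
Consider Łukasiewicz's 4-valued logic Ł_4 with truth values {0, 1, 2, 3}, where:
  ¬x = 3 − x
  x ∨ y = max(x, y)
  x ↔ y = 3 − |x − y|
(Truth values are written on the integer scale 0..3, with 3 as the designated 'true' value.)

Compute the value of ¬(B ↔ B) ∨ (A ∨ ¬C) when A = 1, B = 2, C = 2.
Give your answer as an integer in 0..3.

1

B ↔ B = 2 ↔ 2 = 3
¬(B ↔ B) = ¬3 = 0
¬C = ¬2 = 1
A ∨ ¬C = 1 ∨ 1 = 1
¬(B ↔ B) ∨ (A ∨ ¬C) = 0 ∨ 1 = 1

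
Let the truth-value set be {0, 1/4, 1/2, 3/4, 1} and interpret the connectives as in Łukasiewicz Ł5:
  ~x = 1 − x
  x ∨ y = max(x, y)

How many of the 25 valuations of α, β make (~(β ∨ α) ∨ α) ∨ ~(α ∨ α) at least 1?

value 1: 10 assignments (counts)
value 3/4: 10 assignments
value 1/2: 5 assignments
So 10 of the 25 assignments meet the threshold.

10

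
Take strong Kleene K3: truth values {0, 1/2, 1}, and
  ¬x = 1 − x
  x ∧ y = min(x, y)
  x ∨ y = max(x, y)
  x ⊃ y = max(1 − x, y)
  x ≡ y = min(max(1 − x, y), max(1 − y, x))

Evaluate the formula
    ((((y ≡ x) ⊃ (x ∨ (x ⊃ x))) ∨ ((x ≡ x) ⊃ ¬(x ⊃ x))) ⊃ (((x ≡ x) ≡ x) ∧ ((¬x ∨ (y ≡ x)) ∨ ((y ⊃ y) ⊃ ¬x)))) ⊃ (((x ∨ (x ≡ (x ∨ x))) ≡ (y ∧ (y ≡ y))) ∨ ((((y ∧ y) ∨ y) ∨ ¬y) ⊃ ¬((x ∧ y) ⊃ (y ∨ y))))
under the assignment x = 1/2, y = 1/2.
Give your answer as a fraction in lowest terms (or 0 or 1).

y ≡ x = 1/2 ≡ 1/2 = 1/2
x ⊃ x = 1/2 ⊃ 1/2 = 1/2
x ∨ (x ⊃ x) = 1/2 ∨ 1/2 = 1/2
(y ≡ x) ⊃ (x ∨ (x ⊃ x)) = 1/2 ⊃ 1/2 = 1/2
x ≡ x = 1/2 ≡ 1/2 = 1/2
x ⊃ x = 1/2 ⊃ 1/2 = 1/2
¬(x ⊃ x) = ¬1/2 = 1/2
(x ≡ x) ⊃ ¬(x ⊃ x) = 1/2 ⊃ 1/2 = 1/2
((y ≡ x) ⊃ (x ∨ (x ⊃ x))) ∨ ((x ≡ x) ⊃ ¬(x ⊃ x)) = 1/2 ∨ 1/2 = 1/2
x ≡ x = 1/2 ≡ 1/2 = 1/2
(x ≡ x) ≡ x = 1/2 ≡ 1/2 = 1/2
¬x = ¬1/2 = 1/2
y ≡ x = 1/2 ≡ 1/2 = 1/2
¬x ∨ (y ≡ x) = 1/2 ∨ 1/2 = 1/2
y ⊃ y = 1/2 ⊃ 1/2 = 1/2
¬x = ¬1/2 = 1/2
(y ⊃ y) ⊃ ¬x = 1/2 ⊃ 1/2 = 1/2
(¬x ∨ (y ≡ x)) ∨ ((y ⊃ y) ⊃ ¬x) = 1/2 ∨ 1/2 = 1/2
((x ≡ x) ≡ x) ∧ ((¬x ∨ (y ≡ x)) ∨ ((y ⊃ y) ⊃ ¬x)) = 1/2 ∧ 1/2 = 1/2
(((y ≡ x) ⊃ (x ∨ (x ⊃ x))) ∨ ((x ≡ x) ⊃ ¬(x ⊃ x))) ⊃ (((x ≡ x) ≡ x) ∧ ((¬x ∨ (y ≡ x)) ∨ ((y ⊃ y) ⊃ ¬x))) = 1/2 ⊃ 1/2 = 1/2
x ∨ x = 1/2 ∨ 1/2 = 1/2
x ≡ (x ∨ x) = 1/2 ≡ 1/2 = 1/2
x ∨ (x ≡ (x ∨ x)) = 1/2 ∨ 1/2 = 1/2
y ≡ y = 1/2 ≡ 1/2 = 1/2
y ∧ (y ≡ y) = 1/2 ∧ 1/2 = 1/2
(x ∨ (x ≡ (x ∨ x))) ≡ (y ∧ (y ≡ y)) = 1/2 ≡ 1/2 = 1/2
y ∧ y = 1/2 ∧ 1/2 = 1/2
(y ∧ y) ∨ y = 1/2 ∨ 1/2 = 1/2
¬y = ¬1/2 = 1/2
((y ∧ y) ∨ y) ∨ ¬y = 1/2 ∨ 1/2 = 1/2
x ∧ y = 1/2 ∧ 1/2 = 1/2
y ∨ y = 1/2 ∨ 1/2 = 1/2
(x ∧ y) ⊃ (y ∨ y) = 1/2 ⊃ 1/2 = 1/2
¬((x ∧ y) ⊃ (y ∨ y)) = ¬1/2 = 1/2
(((y ∧ y) ∨ y) ∨ ¬y) ⊃ ¬((x ∧ y) ⊃ (y ∨ y)) = 1/2 ⊃ 1/2 = 1/2
((x ∨ (x ≡ (x ∨ x))) ≡ (y ∧ (y ≡ y))) ∨ ((((y ∧ y) ∨ y) ∨ ¬y) ⊃ ¬((x ∧ y) ⊃ (y ∨ y))) = 1/2 ∨ 1/2 = 1/2
((((y ≡ x) ⊃ (x ∨ (x ⊃ x))) ∨ ((x ≡ x) ⊃ ¬(x ⊃ x))) ⊃ (((x ≡ x) ≡ x) ∧ ((¬x ∨ (y ≡ x)) ∨ ((y ⊃ y) ⊃ ¬x)))) ⊃ (((x ∨ (x ≡ (x ∨ x))) ≡ (y ∧ (y ≡ y))) ∨ ((((y ∧ y) ∨ y) ∨ ¬y) ⊃ ¬((x ∧ y) ⊃ (y ∨ y)))) = 1/2 ⊃ 1/2 = 1/2

1/2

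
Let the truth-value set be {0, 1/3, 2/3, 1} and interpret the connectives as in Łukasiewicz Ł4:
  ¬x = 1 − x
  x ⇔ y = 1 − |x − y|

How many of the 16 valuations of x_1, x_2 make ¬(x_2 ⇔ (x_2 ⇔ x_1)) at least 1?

2

x_1 = 0, x_2 = 0 ↦ 1  ≥
x_1 = 0, x_2 = 1/3 ↦ 1/3  <
x_1 = 0, x_2 = 2/3 ↦ 1/3  <
x_1 = 0, x_2 = 1 ↦ 1  ≥
x_1 = 1/3, x_2 = 0 ↦ 2/3  <
x_1 = 1/3, x_2 = 1/3 ↦ 2/3  <
x_1 = 1/3, x_2 = 2/3 ↦ 0  <
x_1 = 1/3, x_2 = 1 ↦ 2/3  <
x_1 = 2/3, x_2 = 0 ↦ 1/3  <
x_1 = 2/3, x_2 = 1/3 ↦ 1/3  <
x_1 = 2/3, x_2 = 2/3 ↦ 1/3  <
x_1 = 2/3, x_2 = 1 ↦ 1/3  <
x_1 = 1, x_2 = 0 ↦ 0  <
x_1 = 1, x_2 = 1/3 ↦ 0  <
x_1 = 1, x_2 = 2/3 ↦ 0  <
x_1 = 1, x_2 = 1 ↦ 0  <
So 2 of the 16 assignments meet the threshold.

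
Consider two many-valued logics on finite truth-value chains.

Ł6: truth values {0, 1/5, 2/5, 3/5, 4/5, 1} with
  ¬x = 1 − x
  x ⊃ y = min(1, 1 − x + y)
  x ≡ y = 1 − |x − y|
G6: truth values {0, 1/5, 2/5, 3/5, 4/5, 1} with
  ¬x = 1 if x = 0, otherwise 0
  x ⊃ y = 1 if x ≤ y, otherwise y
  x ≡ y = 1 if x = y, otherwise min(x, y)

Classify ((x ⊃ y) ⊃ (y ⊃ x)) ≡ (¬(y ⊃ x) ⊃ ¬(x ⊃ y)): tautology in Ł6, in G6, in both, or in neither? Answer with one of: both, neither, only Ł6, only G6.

In Ł6: every assignment gives 1 — tautology.
In G6: at x = 1/5, y = 2/5 the value is 1/5 — not a tautology.

only Ł6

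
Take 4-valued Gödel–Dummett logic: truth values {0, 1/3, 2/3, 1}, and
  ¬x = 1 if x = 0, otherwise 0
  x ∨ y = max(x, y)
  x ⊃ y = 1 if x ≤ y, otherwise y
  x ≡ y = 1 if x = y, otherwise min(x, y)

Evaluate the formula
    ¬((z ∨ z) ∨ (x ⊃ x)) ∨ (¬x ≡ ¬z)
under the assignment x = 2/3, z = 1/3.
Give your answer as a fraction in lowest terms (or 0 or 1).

z ∨ z = 1/3 ∨ 1/3 = 1/3
x ⊃ x = 2/3 ⊃ 2/3 = 1
(z ∨ z) ∨ (x ⊃ x) = 1/3 ∨ 1 = 1
¬((z ∨ z) ∨ (x ⊃ x)) = ¬1 = 0
¬x = ¬2/3 = 0
¬z = ¬1/3 = 0
¬x ≡ ¬z = 0 ≡ 0 = 1
¬((z ∨ z) ∨ (x ⊃ x)) ∨ (¬x ≡ ¬z) = 0 ∨ 1 = 1

1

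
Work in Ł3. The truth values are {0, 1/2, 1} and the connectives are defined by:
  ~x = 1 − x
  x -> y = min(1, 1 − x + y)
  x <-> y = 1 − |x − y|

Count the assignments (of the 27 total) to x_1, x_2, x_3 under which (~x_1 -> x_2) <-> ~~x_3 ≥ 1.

value 1: 9 assignments (counts)
value 1/2: 11 assignments
value 0: 7 assignments
So 9 of the 27 assignments meet the threshold.

9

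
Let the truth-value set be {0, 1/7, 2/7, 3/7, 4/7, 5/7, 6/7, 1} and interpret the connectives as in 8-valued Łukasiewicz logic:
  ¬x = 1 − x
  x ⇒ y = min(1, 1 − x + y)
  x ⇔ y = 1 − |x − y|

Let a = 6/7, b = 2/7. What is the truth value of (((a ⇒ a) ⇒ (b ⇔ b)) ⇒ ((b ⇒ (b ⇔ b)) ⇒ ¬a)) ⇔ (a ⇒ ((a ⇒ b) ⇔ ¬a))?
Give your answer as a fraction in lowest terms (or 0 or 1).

2/7

a ⇒ a = 6/7 ⇒ 6/7 = 1
b ⇔ b = 2/7 ⇔ 2/7 = 1
(a ⇒ a) ⇒ (b ⇔ b) = 1 ⇒ 1 = 1
b ⇔ b = 2/7 ⇔ 2/7 = 1
b ⇒ (b ⇔ b) = 2/7 ⇒ 1 = 1
¬a = ¬6/7 = 1/7
(b ⇒ (b ⇔ b)) ⇒ ¬a = 1 ⇒ 1/7 = 1/7
((a ⇒ a) ⇒ (b ⇔ b)) ⇒ ((b ⇒ (b ⇔ b)) ⇒ ¬a) = 1 ⇒ 1/7 = 1/7
a ⇒ b = 6/7 ⇒ 2/7 = 3/7
¬a = ¬6/7 = 1/7
(a ⇒ b) ⇔ ¬a = 3/7 ⇔ 1/7 = 5/7
a ⇒ ((a ⇒ b) ⇔ ¬a) = 6/7 ⇒ 5/7 = 6/7
(((a ⇒ a) ⇒ (b ⇔ b)) ⇒ ((b ⇒ (b ⇔ b)) ⇒ ¬a)) ⇔ (a ⇒ ((a ⇒ b) ⇔ ¬a)) = 1/7 ⇔ 6/7 = 2/7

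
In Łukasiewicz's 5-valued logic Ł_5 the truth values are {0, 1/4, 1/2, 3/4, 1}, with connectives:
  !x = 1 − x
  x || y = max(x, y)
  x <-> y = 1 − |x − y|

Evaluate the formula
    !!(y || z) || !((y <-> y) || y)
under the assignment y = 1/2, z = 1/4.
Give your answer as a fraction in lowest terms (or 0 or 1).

1/2

y || z = 1/2 || 1/4 = 1/2
!(y || z) = !1/2 = 1/2
!!(y || z) = !1/2 = 1/2
y <-> y = 1/2 <-> 1/2 = 1
(y <-> y) || y = 1 || 1/2 = 1
!((y <-> y) || y) = !1 = 0
!!(y || z) || !((y <-> y) || y) = 1/2 || 0 = 1/2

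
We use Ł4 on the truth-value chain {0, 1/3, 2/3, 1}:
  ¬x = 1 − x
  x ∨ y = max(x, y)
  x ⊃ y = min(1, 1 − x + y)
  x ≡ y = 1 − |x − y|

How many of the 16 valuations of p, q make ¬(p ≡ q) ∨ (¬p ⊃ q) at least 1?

p = 0, q = 0 ↦ 0  <
p = 0, q = 1/3 ↦ 1/3  <
p = 0, q = 2/3 ↦ 2/3  <
p = 0, q = 1 ↦ 1  ≥
p = 1/3, q = 0 ↦ 1/3  <
p = 1/3, q = 1/3 ↦ 2/3  <
p = 1/3, q = 2/3 ↦ 1  ≥
p = 1/3, q = 1 ↦ 1  ≥
p = 2/3, q = 0 ↦ 2/3  <
p = 2/3, q = 1/3 ↦ 1  ≥
p = 2/3, q = 2/3 ↦ 1  ≥
p = 2/3, q = 1 ↦ 1  ≥
p = 1, q = 0 ↦ 1  ≥
p = 1, q = 1/3 ↦ 1  ≥
p = 1, q = 2/3 ↦ 1  ≥
p = 1, q = 1 ↦ 1  ≥
So 10 of the 16 assignments meet the threshold.

10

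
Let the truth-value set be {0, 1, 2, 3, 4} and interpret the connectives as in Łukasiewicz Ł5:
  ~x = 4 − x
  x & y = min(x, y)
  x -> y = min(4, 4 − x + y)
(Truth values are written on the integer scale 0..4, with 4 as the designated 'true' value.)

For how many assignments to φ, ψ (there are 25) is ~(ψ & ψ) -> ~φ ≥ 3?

19

value 4: 15 assignments (counts)
value 3: 4 assignments (counts)
value 2: 3 assignments
value 1: 2 assignments
value 0: 1 assignment
So 19 of the 25 assignments meet the threshold.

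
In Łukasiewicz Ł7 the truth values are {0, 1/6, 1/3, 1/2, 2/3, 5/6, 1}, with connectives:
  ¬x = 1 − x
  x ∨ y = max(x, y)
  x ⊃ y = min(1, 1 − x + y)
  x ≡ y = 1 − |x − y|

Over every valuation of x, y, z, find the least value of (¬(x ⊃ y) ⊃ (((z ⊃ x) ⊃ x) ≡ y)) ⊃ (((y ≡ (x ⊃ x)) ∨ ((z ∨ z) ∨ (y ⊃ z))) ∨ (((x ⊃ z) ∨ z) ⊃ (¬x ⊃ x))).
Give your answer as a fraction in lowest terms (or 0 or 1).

Take x = 0, y = 1/2, z = 0:
x ⊃ y = 0 ⊃ 1/2 = 1
¬(x ⊃ y) = ¬1 = 0
z ⊃ x = 0 ⊃ 0 = 1
(z ⊃ x) ⊃ x = 1 ⊃ 0 = 0
((z ⊃ x) ⊃ x) ≡ y = 0 ≡ 1/2 = 1/2
¬(x ⊃ y) ⊃ (((z ⊃ x) ⊃ x) ≡ y) = 0 ⊃ 1/2 = 1
x ⊃ x = 0 ⊃ 0 = 1
y ≡ (x ⊃ x) = 1/2 ≡ 1 = 1/2
z ∨ z = 0 ∨ 0 = 0
y ⊃ z = 1/2 ⊃ 0 = 1/2
(z ∨ z) ∨ (y ⊃ z) = 0 ∨ 1/2 = 1/2
(y ≡ (x ⊃ x)) ∨ ((z ∨ z) ∨ (y ⊃ z)) = 1/2 ∨ 1/2 = 1/2
x ⊃ z = 0 ⊃ 0 = 1
(x ⊃ z) ∨ z = 1 ∨ 0 = 1
¬x = ¬0 = 1
¬x ⊃ x = 1 ⊃ 0 = 0
((x ⊃ z) ∨ z) ⊃ (¬x ⊃ x) = 1 ⊃ 0 = 0
((y ≡ (x ⊃ x)) ∨ ((z ∨ z) ∨ (y ⊃ z))) ∨ (((x ⊃ z) ∨ z) ⊃ (¬x ⊃ x)) = 1/2 ∨ 0 = 1/2
(¬(x ⊃ y) ⊃ (((z ⊃ x) ⊃ x) ≡ y)) ⊃ (((y ≡ (x ⊃ x)) ∨ ((z ∨ z) ∨ (y ⊃ z))) ∨ (((x ⊃ z) ∨ z) ⊃ (¬x ⊃ x))) = 1 ⊃ 1/2 = 1/2
No assignment yields a value below 1/2, so this is the minimum.

1/2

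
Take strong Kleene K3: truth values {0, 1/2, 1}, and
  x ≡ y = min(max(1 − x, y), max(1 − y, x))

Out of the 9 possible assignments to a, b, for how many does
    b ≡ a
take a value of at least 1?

a = 0, b = 0 ↦ 1  ≥
a = 0, b = 1/2 ↦ 1/2  <
a = 0, b = 1 ↦ 0  <
a = 1/2, b = 0 ↦ 1/2  <
a = 1/2, b = 1/2 ↦ 1/2  <
a = 1/2, b = 1 ↦ 1/2  <
a = 1, b = 0 ↦ 0  <
a = 1, b = 1/2 ↦ 1/2  <
a = 1, b = 1 ↦ 1  ≥
So 2 of the 9 assignments meet the threshold.

2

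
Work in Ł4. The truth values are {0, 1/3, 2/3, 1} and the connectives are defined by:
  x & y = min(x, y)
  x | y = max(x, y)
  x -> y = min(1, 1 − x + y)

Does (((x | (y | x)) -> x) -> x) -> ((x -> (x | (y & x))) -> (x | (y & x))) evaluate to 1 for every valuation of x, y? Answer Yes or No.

Counterexample: take x = 0, y = 1/3.
y | x = 1/3 | 0 = 1/3
x | (y | x) = 0 | 1/3 = 1/3
(x | (y | x)) -> x = 1/3 -> 0 = 2/3
((x | (y | x)) -> x) -> x = 2/3 -> 0 = 1/3
y & x = 1/3 & 0 = 0
x | (y & x) = 0 | 0 = 0
x -> (x | (y & x)) = 0 -> 0 = 1
y & x = 1/3 & 0 = 0
x | (y & x) = 0 | 0 = 0
(x -> (x | (y & x))) -> (x | (y & x)) = 1 -> 0 = 0
(((x | (y | x)) -> x) -> x) -> ((x -> (x | (y & x))) -> (x | (y & x))) = 1/3 -> 0 = 2/3
This gives 2/3 ≠ 1.

No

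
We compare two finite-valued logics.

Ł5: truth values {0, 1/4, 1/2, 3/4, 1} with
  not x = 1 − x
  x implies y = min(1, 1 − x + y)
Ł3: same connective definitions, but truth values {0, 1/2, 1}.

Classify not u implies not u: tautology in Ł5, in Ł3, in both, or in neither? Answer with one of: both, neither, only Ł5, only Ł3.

both

In Ł5: every assignment gives 1 — tautology.
In Ł3: every assignment gives 1 — tautology.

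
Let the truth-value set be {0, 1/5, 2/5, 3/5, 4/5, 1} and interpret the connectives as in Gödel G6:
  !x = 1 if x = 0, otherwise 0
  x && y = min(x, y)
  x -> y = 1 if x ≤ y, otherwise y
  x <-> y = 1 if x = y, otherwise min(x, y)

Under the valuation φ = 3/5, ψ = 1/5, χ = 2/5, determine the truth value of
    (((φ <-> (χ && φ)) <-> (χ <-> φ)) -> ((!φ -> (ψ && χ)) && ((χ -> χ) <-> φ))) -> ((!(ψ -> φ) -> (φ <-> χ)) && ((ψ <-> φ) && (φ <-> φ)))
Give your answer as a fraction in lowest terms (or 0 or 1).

1/5

χ && φ = 2/5 && 3/5 = 2/5
φ <-> (χ && φ) = 3/5 <-> 2/5 = 2/5
χ <-> φ = 2/5 <-> 3/5 = 2/5
(φ <-> (χ && φ)) <-> (χ <-> φ) = 2/5 <-> 2/5 = 1
!φ = !3/5 = 0
ψ && χ = 1/5 && 2/5 = 1/5
!φ -> (ψ && χ) = 0 -> 1/5 = 1
χ -> χ = 2/5 -> 2/5 = 1
(χ -> χ) <-> φ = 1 <-> 3/5 = 3/5
(!φ -> (ψ && χ)) && ((χ -> χ) <-> φ) = 1 && 3/5 = 3/5
((φ <-> (χ && φ)) <-> (χ <-> φ)) -> ((!φ -> (ψ && χ)) && ((χ -> χ) <-> φ)) = 1 -> 3/5 = 3/5
ψ -> φ = 1/5 -> 3/5 = 1
!(ψ -> φ) = !1 = 0
φ <-> χ = 3/5 <-> 2/5 = 2/5
!(ψ -> φ) -> (φ <-> χ) = 0 -> 2/5 = 1
ψ <-> φ = 1/5 <-> 3/5 = 1/5
φ <-> φ = 3/5 <-> 3/5 = 1
(ψ <-> φ) && (φ <-> φ) = 1/5 && 1 = 1/5
(!(ψ -> φ) -> (φ <-> χ)) && ((ψ <-> φ) && (φ <-> φ)) = 1 && 1/5 = 1/5
(((φ <-> (χ && φ)) <-> (χ <-> φ)) -> ((!φ -> (ψ && χ)) && ((χ -> χ) <-> φ))) -> ((!(ψ -> φ) -> (φ <-> χ)) && ((ψ <-> φ) && (φ <-> φ))) = 3/5 -> 1/5 = 1/5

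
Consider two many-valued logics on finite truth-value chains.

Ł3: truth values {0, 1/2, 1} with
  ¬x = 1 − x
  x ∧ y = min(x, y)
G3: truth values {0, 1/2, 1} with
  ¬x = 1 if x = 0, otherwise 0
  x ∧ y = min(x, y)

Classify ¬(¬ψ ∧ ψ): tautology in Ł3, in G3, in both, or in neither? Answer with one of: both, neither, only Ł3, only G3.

In Ł3: at ψ = 1/2 the value is 1/2 — not a tautology.
In G3: every assignment gives 1 — tautology.

only G3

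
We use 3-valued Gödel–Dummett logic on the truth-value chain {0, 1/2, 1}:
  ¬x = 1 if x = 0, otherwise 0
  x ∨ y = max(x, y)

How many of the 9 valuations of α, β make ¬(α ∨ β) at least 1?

1

α = 0, β = 0 ↦ 1  ≥
α = 0, β = 1/2 ↦ 0  <
α = 0, β = 1 ↦ 0  <
α = 1/2, β = 0 ↦ 0  <
α = 1/2, β = 1/2 ↦ 0  <
α = 1/2, β = 1 ↦ 0  <
α = 1, β = 0 ↦ 0  <
α = 1, β = 1/2 ↦ 0  <
α = 1, β = 1 ↦ 0  <
So 1 of the 9 assignments meets the threshold.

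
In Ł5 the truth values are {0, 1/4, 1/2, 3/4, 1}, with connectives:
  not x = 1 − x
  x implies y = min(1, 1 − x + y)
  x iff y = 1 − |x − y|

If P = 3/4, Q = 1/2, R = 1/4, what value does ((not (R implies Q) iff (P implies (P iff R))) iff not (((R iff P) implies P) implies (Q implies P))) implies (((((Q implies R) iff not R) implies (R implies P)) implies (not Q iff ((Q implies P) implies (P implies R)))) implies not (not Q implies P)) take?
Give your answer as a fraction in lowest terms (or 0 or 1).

1/4

R implies Q = 1/4 implies 1/2 = 1
not (R implies Q) = not 1 = 0
P iff R = 3/4 iff 1/4 = 1/2
P implies (P iff R) = 3/4 implies 1/2 = 3/4
not (R implies Q) iff (P implies (P iff R)) = 0 iff 3/4 = 1/4
R iff P = 1/4 iff 3/4 = 1/2
(R iff P) implies P = 1/2 implies 3/4 = 1
Q implies P = 1/2 implies 3/4 = 1
((R iff P) implies P) implies (Q implies P) = 1 implies 1 = 1
not (((R iff P) implies P) implies (Q implies P)) = not 1 = 0
(not (R implies Q) iff (P implies (P iff R))) iff not (((R iff P) implies P) implies (Q implies P)) = 1/4 iff 0 = 3/4
Q implies R = 1/2 implies 1/4 = 3/4
not R = not 1/4 = 3/4
(Q implies R) iff not R = 3/4 iff 3/4 = 1
R implies P = 1/4 implies 3/4 = 1
((Q implies R) iff not R) implies (R implies P) = 1 implies 1 = 1
not Q = not 1/2 = 1/2
Q implies P = 1/2 implies 3/4 = 1
P implies R = 3/4 implies 1/4 = 1/2
(Q implies P) implies (P implies R) = 1 implies 1/2 = 1/2
not Q iff ((Q implies P) implies (P implies R)) = 1/2 iff 1/2 = 1
(((Q implies R) iff not R) implies (R implies P)) implies (not Q iff ((Q implies P) implies (P implies R))) = 1 implies 1 = 1
not Q = not 1/2 = 1/2
not Q implies P = 1/2 implies 3/4 = 1
not (not Q implies P) = not 1 = 0
((((Q implies R) iff not R) implies (R implies P)) implies (not Q iff ((Q implies P) implies (P implies R)))) implies not (not Q implies P) = 1 implies 0 = 0
((not (R implies Q) iff (P implies (P iff R))) iff not (((R iff P) implies P) implies (Q implies P))) implies (((((Q implies R) iff not R) implies (R implies P)) implies (not Q iff ((Q implies P) implies (P implies R)))) implies not (not Q implies P)) = 3/4 implies 0 = 1/4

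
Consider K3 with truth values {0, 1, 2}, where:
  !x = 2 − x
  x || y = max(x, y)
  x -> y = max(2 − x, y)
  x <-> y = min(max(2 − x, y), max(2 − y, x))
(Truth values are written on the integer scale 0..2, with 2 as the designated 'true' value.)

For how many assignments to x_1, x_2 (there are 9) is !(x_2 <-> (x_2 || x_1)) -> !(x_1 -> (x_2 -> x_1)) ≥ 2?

x_1 = 0, x_2 = 0 ↦ 2  ≥
x_1 = 0, x_2 = 1 ↦ 1  <
x_1 = 0, x_2 = 2 ↦ 2  ≥
x_1 = 1, x_2 = 0 ↦ 1  <
x_1 = 1, x_2 = 1 ↦ 1  <
x_1 = 1, x_2 = 2 ↦ 2  ≥
x_1 = 2, x_2 = 0 ↦ 0  <
x_1 = 2, x_2 = 1 ↦ 1  <
x_1 = 2, x_2 = 2 ↦ 2  ≥
So 4 of the 9 assignments meet the threshold.

4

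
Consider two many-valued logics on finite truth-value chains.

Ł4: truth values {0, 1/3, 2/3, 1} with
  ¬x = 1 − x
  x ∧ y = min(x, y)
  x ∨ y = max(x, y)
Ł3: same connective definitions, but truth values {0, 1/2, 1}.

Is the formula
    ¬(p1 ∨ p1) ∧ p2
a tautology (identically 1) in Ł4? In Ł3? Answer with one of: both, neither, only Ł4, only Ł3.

neither

In Ł4: at p1 = 0, p2 = 0 the value is 0 — not a tautology.
In Ł3: at p1 = 0, p2 = 0 the value is 0 — not a tautology.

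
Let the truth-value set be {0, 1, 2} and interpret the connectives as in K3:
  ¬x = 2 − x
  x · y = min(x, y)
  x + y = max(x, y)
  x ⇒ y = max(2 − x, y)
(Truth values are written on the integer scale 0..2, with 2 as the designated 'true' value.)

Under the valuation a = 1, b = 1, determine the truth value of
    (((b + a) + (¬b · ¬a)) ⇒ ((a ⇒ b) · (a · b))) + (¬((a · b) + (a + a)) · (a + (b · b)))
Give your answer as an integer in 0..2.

b + a = 1 + 1 = 1
¬b = ¬1 = 1
¬a = ¬1 = 1
¬b · ¬a = 1 · 1 = 1
(b + a) + (¬b · ¬a) = 1 + 1 = 1
a ⇒ b = 1 ⇒ 1 = 1
a · b = 1 · 1 = 1
(a ⇒ b) · (a · b) = 1 · 1 = 1
((b + a) + (¬b · ¬a)) ⇒ ((a ⇒ b) · (a · b)) = 1 ⇒ 1 = 1
a · b = 1 · 1 = 1
a + a = 1 + 1 = 1
(a · b) + (a + a) = 1 + 1 = 1
¬((a · b) + (a + a)) = ¬1 = 1
b · b = 1 · 1 = 1
a + (b · b) = 1 + 1 = 1
¬((a · b) + (a + a)) · (a + (b · b)) = 1 · 1 = 1
(((b + a) + (¬b · ¬a)) ⇒ ((a ⇒ b) · (a · b))) + (¬((a · b) + (a + a)) · (a + (b · b))) = 1 + 1 = 1

1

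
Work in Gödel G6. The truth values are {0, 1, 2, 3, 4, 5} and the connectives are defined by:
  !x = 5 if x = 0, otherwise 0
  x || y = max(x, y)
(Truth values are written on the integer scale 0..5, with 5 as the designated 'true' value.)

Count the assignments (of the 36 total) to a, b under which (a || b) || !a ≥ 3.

value 5: 16 assignments (counts)
value 4: 8 assignments (counts)
value 3: 6 assignments (counts)
value 2: 4 assignments
value 1: 2 assignments
So 30 of the 36 assignments meet the threshold.

30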